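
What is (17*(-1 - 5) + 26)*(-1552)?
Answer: 117952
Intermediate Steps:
(17*(-1 - 5) + 26)*(-1552) = (17*(-6) + 26)*(-1552) = (-102 + 26)*(-1552) = -76*(-1552) = 117952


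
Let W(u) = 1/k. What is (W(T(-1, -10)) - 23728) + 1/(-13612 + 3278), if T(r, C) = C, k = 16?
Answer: -1961636057/82672 ≈ -23728.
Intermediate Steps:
W(u) = 1/16
(W(T(-1, -10)) - 23728) + 1/(-13612 + 3278) = (1/16 - 23728) + 1/(-13612 + 3278) = -379647/16 + 1/(-10334) = -379647/16 - 1/10334 = -1961636057/82672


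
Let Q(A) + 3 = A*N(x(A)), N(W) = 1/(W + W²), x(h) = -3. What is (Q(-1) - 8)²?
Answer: 4489/36 ≈ 124.69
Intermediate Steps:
Q(A) = -3 + A/6 (Q(A) = -3 + A*(1/((-3)*(1 - 3))) = -3 + A*(-⅓/(-2)) = -3 + A*(-⅓*(-½)) = -3 + A*(⅙) = -3 + A/6)
(Q(-1) - 8)² = ((-3 + (⅙)*(-1)) - 8)² = ((-3 - ⅙) - 8)² = (-19/6 - 8)² = (-67/6)² = 4489/36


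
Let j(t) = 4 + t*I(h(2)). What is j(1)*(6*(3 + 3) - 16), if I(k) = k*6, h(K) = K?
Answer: 320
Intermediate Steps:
I(k) = 6*k
j(t) = 4 + 12*t (j(t) = 4 + t*(6*2) = 4 + t*12 = 4 + 12*t)
j(1)*(6*(3 + 3) - 16) = (4 + 12*1)*(6*(3 + 3) - 16) = (4 + 12)*(6*6 - 16) = 16*(36 - 16) = 16*20 = 320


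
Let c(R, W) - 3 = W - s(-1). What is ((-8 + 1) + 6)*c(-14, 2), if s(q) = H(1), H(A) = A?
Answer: -4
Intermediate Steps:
s(q) = 1
c(R, W) = 2 + W (c(R, W) = 3 + (W - 1*1) = 3 + (W - 1) = 3 + (-1 + W) = 2 + W)
((-8 + 1) + 6)*c(-14, 2) = ((-8 + 1) + 6)*(2 + 2) = (-7 + 6)*4 = -1*4 = -4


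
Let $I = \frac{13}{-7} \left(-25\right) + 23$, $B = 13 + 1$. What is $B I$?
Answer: $972$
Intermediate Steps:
$B = 14$
$I = \frac{486}{7}$ ($I = 13 \left(- \frac{1}{7}\right) \left(-25\right) + 23 = \left(- \frac{13}{7}\right) \left(-25\right) + 23 = \frac{325}{7} + 23 = \frac{486}{7} \approx 69.429$)
$B I = 14 \cdot \frac{486}{7} = 972$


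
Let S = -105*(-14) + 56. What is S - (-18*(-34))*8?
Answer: -3370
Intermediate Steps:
S = 1526 (S = 1470 + 56 = 1526)
S - (-18*(-34))*8 = 1526 - (-18*(-34))*8 = 1526 - 612*8 = 1526 - 1*4896 = 1526 - 4896 = -3370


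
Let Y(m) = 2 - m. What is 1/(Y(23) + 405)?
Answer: 1/384 ≈ 0.0026042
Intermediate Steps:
1/(Y(23) + 405) = 1/((2 - 1*23) + 405) = 1/((2 - 23) + 405) = 1/(-21 + 405) = 1/384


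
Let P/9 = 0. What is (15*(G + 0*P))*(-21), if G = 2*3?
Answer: -1890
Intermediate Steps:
G = 6
P = 0 (P = 9*0 = 0)
(15*(G + 0*P))*(-21) = (15*(6 + 0*0))*(-21) = (15*(6 + 0))*(-21) = (15*6)*(-21) = 90*(-21) = -1890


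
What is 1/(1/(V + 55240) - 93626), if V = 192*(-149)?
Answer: -26632/2493447631 ≈ -1.0681e-5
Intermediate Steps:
V = -28608
1/(1/(V + 55240) - 93626) = 1/(1/(-28608 + 55240) - 93626) = 1/(1/26632 - 93626) = 1/(-2493447631/26632) = -26632/2493447631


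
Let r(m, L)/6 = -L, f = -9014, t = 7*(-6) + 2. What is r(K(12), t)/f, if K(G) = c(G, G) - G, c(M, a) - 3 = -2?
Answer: -120/4507 ≈ -0.026625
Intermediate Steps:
c(M, a) = 1 (c(M, a) = 3 - 2 = 1)
t = -40 (t = -42 + 2 = -40)
K(G) = 1 - G
r(m, L) = -6*L (r(m, L) = 6*(-L) = -6*L)
r(K(12), t)/f = -6*(-40)/(-9014) = 240*(-1/9014) = -120/4507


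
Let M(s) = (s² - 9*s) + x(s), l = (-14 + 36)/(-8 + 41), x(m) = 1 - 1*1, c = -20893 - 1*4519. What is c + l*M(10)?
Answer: -76216/3 ≈ -25405.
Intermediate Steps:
c = -25412 (c = -20893 - 4519 = -25412)
x(m) = 0 (x(m) = 1 - 1 = 0)
l = ⅔ (l = 22/33 = 22*(1/33) = ⅔ ≈ 0.66667)
M(s) = s² - 9*s (M(s) = (s² - 9*s) + 0 = s² - 9*s)
c + l*M(10) = -25412 + 2*(10*(-9 + 10))/3 = -25412 + 2*(10*1)/3 = -25412 + (⅔)*10 = -25412 + 20/3 = -76216/3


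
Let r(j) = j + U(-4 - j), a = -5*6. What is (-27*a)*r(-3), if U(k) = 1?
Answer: -1620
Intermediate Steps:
a = -30
r(j) = 1 + j (r(j) = j + 1 = 1 + j)
(-27*a)*r(-3) = (-27*(-30))*(1 - 3) = 810*(-2) = -1620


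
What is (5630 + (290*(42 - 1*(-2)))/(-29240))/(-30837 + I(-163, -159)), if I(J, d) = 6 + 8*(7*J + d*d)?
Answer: 4115211/118633259 ≈ 0.034689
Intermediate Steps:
I(J, d) = 6 + 8*d² + 56*J (I(J, d) = 6 + 8*(7*J + d²) = 6 + 8*(d² + 7*J) = 6 + (8*d² + 56*J) = 6 + 8*d² + 56*J)
(5630 + (290*(42 - 1*(-2)))/(-29240))/(-30837 + I(-163, -159)) = (5630 + (290*(42 - 1*(-2)))/(-29240))/(-30837 + (6 + 8*(-159)² + 56*(-163))) = (5630 + (290*(42 + 2))*(-1/29240))/(-30837 + (6 + 8*25281 - 9128)) = (5630 + (290*44)*(-1/29240))/(-30837 + (6 + 202248 - 9128)) = (5630 + 12760*(-1/29240))/(-30837 + 193126) = (5630 - 319/731)/162289 = (4115211/731)*(1/162289) = 4115211/118633259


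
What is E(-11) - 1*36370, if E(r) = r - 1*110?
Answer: -36491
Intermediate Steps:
E(r) = -110 + r (E(r) = r - 110 = -110 + r)
E(-11) - 1*36370 = (-110 - 11) - 1*36370 = -121 - 36370 = -36491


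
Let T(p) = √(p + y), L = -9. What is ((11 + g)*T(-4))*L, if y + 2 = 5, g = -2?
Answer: -81*I ≈ -81.0*I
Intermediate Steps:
y = 3 (y = -2 + 5 = 3)
T(p) = √(3 + p) (T(p) = √(p + 3) = √(3 + p))
((11 + g)*T(-4))*L = ((11 - 2)*√(3 - 4))*(-9) = (9*√(-1))*(-9) = (9*I)*(-9) = -81*I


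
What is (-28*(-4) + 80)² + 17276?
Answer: 54140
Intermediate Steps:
(-28*(-4) + 80)² + 17276 = (112 + 80)² + 17276 = 192² + 17276 = 36864 + 17276 = 54140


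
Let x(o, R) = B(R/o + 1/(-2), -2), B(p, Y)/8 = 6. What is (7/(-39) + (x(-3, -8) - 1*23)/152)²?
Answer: 7921/35141184 ≈ 0.00022540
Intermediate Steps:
B(p, Y) = 48 (B(p, Y) = 8*6 = 48)
x(o, R) = 48
(7/(-39) + (x(-3, -8) - 1*23)/152)² = (7/(-39) + (48 - 1*23)/152)² = (7*(-1/39) + (48 - 23)*(1/152))² = (-7/39 + 25*(1/152))² = (-7/39 + 25/152)² = (-89/5928)² = 7921/35141184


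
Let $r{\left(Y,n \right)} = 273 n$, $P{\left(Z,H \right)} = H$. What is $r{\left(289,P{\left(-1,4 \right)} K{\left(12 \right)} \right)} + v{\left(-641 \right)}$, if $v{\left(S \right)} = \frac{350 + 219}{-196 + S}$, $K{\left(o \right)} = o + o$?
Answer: $\frac{21935527}{837} \approx 26207.0$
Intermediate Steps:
$K{\left(o \right)} = 2 o$
$v{\left(S \right)} = \frac{569}{-196 + S}$
$r{\left(289,P{\left(-1,4 \right)} K{\left(12 \right)} \right)} + v{\left(-641 \right)} = 273 \cdot 4 \cdot 2 \cdot 12 + \frac{569}{-196 - 641} = 273 \cdot 4 \cdot 24 + \frac{569}{-837} = 273 \cdot 96 + 569 \left(- \frac{1}{837}\right) = 26208 - \frac{569}{837} = \frac{21935527}{837}$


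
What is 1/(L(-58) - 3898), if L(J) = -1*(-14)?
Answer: -1/3884 ≈ -0.00025747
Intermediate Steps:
L(J) = 14
1/(L(-58) - 3898) = 1/(14 - 3898) = 1/(-3884) = -1/3884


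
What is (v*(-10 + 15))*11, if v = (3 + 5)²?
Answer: 3520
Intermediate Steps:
v = 64 (v = 8² = 64)
(v*(-10 + 15))*11 = (64*(-10 + 15))*11 = (64*5)*11 = 320*11 = 3520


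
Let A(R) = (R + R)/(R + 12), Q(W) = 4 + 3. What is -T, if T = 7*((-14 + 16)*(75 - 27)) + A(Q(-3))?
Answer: -12782/19 ≈ -672.74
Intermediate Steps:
Q(W) = 7
A(R) = 2*R/(12 + R) (A(R) = (2*R)/(12 + R) = 2*R/(12 + R))
T = 12782/19 (T = 7*((-14 + 16)*(75 - 27)) + 2*7/(12 + 7) = 7*(2*48) + 2*7/19 = 7*96 + 2*7*(1/19) = 672 + 14/19 = 12782/19 ≈ 672.74)
-T = -1*12782/19 = -12782/19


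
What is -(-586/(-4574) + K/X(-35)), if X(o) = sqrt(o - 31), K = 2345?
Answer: -293/2287 + 2345*I*sqrt(66)/66 ≈ -0.12812 + 288.65*I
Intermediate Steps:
X(o) = sqrt(-31 + o)
-(-586/(-4574) + K/X(-35)) = -(-586/(-4574) + 2345/(sqrt(-31 - 35))) = -(-586*(-1/4574) + 2345/(sqrt(-66))) = -(293/2287 + 2345/((I*sqrt(66)))) = -(293/2287 + 2345*(-I*sqrt(66)/66)) = -(293/2287 - 2345*I*sqrt(66)/66) = -293/2287 + 2345*I*sqrt(66)/66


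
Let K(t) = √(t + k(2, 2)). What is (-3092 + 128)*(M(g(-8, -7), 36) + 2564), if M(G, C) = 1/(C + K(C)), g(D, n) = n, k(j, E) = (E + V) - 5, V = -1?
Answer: -600382653/79 + 741*√2/79 ≈ -7.5998e+6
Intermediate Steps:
k(j, E) = -6 + E (k(j, E) = (E - 1) - 5 = (-1 + E) - 5 = -6 + E)
K(t) = √(-4 + t) (K(t) = √(t + (-6 + 2)) = √(t - 4) = √(-4 + t))
M(G, C) = 1/(C + √(-4 + C))
(-3092 + 128)*(M(g(-8, -7), 36) + 2564) = (-3092 + 128)*(1/(36 + √(-4 + 36)) + 2564) = -2964*(1/(36 + √32) + 2564) = -2964*(1/(36 + 4*√2) + 2564) = -2964*(2564 + 1/(36 + 4*√2)) = -7599696 - 2964/(36 + 4*√2)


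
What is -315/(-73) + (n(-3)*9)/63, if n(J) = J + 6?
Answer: 2424/511 ≈ 4.7436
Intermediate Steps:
n(J) = 6 + J
-315/(-73) + (n(-3)*9)/63 = -315/(-73) + ((6 - 3)*9)/63 = -315*(-1/73) + (3*9)*(1/63) = 315/73 + 27*(1/63) = 315/73 + 3/7 = 2424/511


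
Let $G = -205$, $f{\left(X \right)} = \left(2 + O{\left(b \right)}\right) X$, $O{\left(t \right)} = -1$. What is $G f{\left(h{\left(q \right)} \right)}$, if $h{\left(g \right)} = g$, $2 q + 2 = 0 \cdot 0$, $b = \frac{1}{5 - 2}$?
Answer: $205$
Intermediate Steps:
$b = \frac{1}{3} \approx 0.33333$
$q = -1$ ($q = -1 + \frac{0 \cdot 0}{2} = -1 + \frac{1}{2} \cdot 0 = -1 + 0 = -1$)
$f{\left(X \right)} = X$ ($f{\left(X \right)} = \left(2 - 1\right) X = 1 X = X$)
$G f{\left(h{\left(q \right)} \right)} = \left(-205\right) \left(-1\right) = 205$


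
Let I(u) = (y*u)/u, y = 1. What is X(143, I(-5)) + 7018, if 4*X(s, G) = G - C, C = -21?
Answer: 14047/2 ≈ 7023.5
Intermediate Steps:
I(u) = 1 (I(u) = (1*u)/u = u/u = 1)
X(s, G) = 21/4 + G/4 (X(s, G) = (G - 1*(-21))/4 = (G + 21)/4 = (21 + G)/4 = 21/4 + G/4)
X(143, I(-5)) + 7018 = (21/4 + (1/4)*1) + 7018 = (21/4 + 1/4) + 7018 = 11/2 + 7018 = 14047/2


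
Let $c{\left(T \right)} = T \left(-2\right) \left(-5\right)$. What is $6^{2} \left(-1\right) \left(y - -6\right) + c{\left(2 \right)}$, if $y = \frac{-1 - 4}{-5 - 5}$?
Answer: $-214$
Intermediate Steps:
$c{\left(T \right)} = 10 T$ ($c{\left(T \right)} = - 2 T \left(-5\right) = 10 T$)
$y = \frac{1}{2}$ ($y = - \frac{5}{-10} = \left(-5\right) \left(- \frac{1}{10}\right) = \frac{1}{2} \approx 0.5$)
$6^{2} \left(-1\right) \left(y - -6\right) + c{\left(2 \right)} = 6^{2} \left(-1\right) \left(\frac{1}{2} - -6\right) + 10 \cdot 2 = 36 \left(-1\right) \left(\frac{1}{2} + 6\right) + 20 = \left(-36\right) \frac{13}{2} + 20 = -234 + 20 = -214$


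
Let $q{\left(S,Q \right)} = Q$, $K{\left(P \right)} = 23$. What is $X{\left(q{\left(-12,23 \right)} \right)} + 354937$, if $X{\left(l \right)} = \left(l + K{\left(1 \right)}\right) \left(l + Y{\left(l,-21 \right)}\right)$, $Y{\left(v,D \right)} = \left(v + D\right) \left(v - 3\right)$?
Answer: $357835$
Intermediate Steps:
$Y{\left(v,D \right)} = \left(-3 + v\right) \left(D + v\right)$ ($Y{\left(v,D \right)} = \left(D + v\right) \left(-3 + v\right) = \left(-3 + v\right) \left(D + v\right)$)
$X{\left(l \right)} = \left(23 + l\right) \left(63 + l^{2} - 23 l\right)$ ($X{\left(l \right)} = \left(l + 23\right) \left(l - \left(-63 - l^{2} + 24 l\right)\right) = \left(23 + l\right) \left(l + \left(l^{2} + 63 - 3 l - 21 l\right)\right) = \left(23 + l\right) \left(l + \left(63 + l^{2} - 24 l\right)\right) = \left(23 + l\right) \left(63 + l^{2} - 23 l\right)$)
$X{\left(q{\left(-12,23 \right)} \right)} + 354937 = \left(1449 + 23^{3} - 10718\right) + 354937 = \left(1449 + 12167 - 10718\right) + 354937 = 2898 + 354937 = 357835$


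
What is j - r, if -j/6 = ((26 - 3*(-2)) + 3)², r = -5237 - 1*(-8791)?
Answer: -10904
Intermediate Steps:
r = 3554 (r = -5237 + 8791 = 3554)
j = -7350 (j = -6*((26 - 3*(-2)) + 3)² = -6*((26 - 1*(-6)) + 3)² = -6*((26 + 6) + 3)² = -6*(32 + 3)² = -6*35² = -6*1225 = -7350)
j - r = -7350 - 1*3554 = -7350 - 3554 = -10904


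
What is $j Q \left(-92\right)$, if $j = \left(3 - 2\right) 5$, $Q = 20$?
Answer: $-9200$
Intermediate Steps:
$j = 5$ ($j = 1 \cdot 5 = 5$)
$j Q \left(-92\right) = 5 \cdot 20 \left(-92\right) = 100 \left(-92\right) = -9200$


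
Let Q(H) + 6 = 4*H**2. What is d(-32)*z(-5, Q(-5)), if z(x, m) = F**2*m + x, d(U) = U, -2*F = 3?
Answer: -6608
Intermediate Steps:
F = -3/2 (F = -1/2*3 = -3/2 ≈ -1.5000)
Q(H) = -6 + 4*H**2
z(x, m) = x + 9*m/4 (z(x, m) = (-3/2)**2*m + x = 9*m/4 + x = x + 9*m/4)
d(-32)*z(-5, Q(-5)) = -32*(-5 + 9*(-6 + 4*(-5)**2)/4) = -32*(-5 + 9*(-6 + 4*25)/4) = -32*(-5 + 9*(-6 + 100)/4) = -32*(-5 + (9/4)*94) = -32*(-5 + 423/2) = -32*413/2 = -6608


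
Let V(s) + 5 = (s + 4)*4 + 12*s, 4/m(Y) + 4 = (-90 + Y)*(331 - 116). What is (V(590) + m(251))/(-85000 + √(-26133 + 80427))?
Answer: -13902114012500/125031297915183 - 327108565*√54294/250062595830366 ≈ -0.11149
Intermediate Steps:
m(Y) = 4/(-19354 + 215*Y) (m(Y) = 4/(-4 + (-90 + Y)*(331 - 116)) = 4/(-4 + (-90 + Y)*215) = 4/(-4 + (-19350 + 215*Y)) = 4/(-19354 + 215*Y))
V(s) = 11 + 16*s (V(s) = -5 + ((s + 4)*4 + 12*s) = -5 + ((4 + s)*4 + 12*s) = -5 + ((16 + 4*s) + 12*s) = -5 + (16 + 16*s) = 11 + 16*s)
(V(590) + m(251))/(-85000 + √(-26133 + 80427)) = ((11 + 16*590) + 4/(-19354 + 215*251))/(-85000 + √(-26133 + 80427)) = ((11 + 9440) + 4/(-19354 + 53965))/(-85000 + √54294) = (9451 + 4/34611)/(-85000 + √54294) = 327108565/(34611*(-85000 + √54294))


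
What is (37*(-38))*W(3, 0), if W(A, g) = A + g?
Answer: -4218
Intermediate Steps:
(37*(-38))*W(3, 0) = (37*(-38))*(3 + 0) = -1406*3 = -4218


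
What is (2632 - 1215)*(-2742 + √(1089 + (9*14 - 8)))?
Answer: -3885414 + 1417*√1207 ≈ -3.8362e+6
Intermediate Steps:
(2632 - 1215)*(-2742 + √(1089 + (9*14 - 8))) = 1417*(-2742 + √(1089 + (126 - 8))) = 1417*(-2742 + √(1089 + 118)) = 1417*(-2742 + √1207) = -3885414 + 1417*√1207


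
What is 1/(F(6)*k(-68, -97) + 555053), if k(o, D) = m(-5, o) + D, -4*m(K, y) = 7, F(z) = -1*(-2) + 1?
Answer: 4/2219027 ≈ 1.8026e-6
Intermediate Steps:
F(z) = 3 (F(z) = 2 + 1 = 3)
m(K, y) = -7/4 (m(K, y) = -1/4*7 = -7/4)
k(o, D) = -7/4 + D
1/(F(6)*k(-68, -97) + 555053) = 1/(3*(-7/4 - 97) + 555053) = 1/(3*(-395/4) + 555053) = 1/(-1185/4 + 555053) = 1/(2219027/4) = 4/2219027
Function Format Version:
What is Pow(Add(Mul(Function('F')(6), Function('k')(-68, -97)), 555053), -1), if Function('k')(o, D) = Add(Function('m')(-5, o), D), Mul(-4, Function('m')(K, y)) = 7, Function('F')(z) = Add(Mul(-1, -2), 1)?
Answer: Rational(4, 2219027) ≈ 1.8026e-6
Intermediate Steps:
Function('F')(z) = 3 (Function('F')(z) = Add(2, 1) = 3)
Function('m')(K, y) = Rational(-7, 4) (Function('m')(K, y) = Mul(Rational(-1, 4), 7) = Rational(-7, 4))
Function('k')(o, D) = Add(Rational(-7, 4), D)
Pow(Add(Mul(Function('F')(6), Function('k')(-68, -97)), 555053), -1) = Pow(Add(Mul(3, Add(Rational(-7, 4), -97)), 555053), -1) = Pow(Add(Mul(3, Rational(-395, 4)), 555053), -1) = Pow(Add(Rational(-1185, 4), 555053), -1) = Pow(Rational(2219027, 4), -1) = Rational(4, 2219027)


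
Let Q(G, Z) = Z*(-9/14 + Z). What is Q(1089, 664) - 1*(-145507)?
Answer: 4101833/7 ≈ 5.8598e+5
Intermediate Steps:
Q(G, Z) = Z*(-9/14 + Z) (Q(G, Z) = Z*(-9*1/14 + Z) = Z*(-9/14 + Z))
Q(1089, 664) - 1*(-145507) = (1/14)*664*(-9 + 14*664) - 1*(-145507) = (1/14)*664*(-9 + 9296) + 145507 = (1/14)*664*9287 + 145507 = 3083284/7 + 145507 = 4101833/7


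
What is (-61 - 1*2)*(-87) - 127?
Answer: 5354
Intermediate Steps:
(-61 - 1*2)*(-87) - 127 = (-61 - 2)*(-87) - 127 = -63*(-87) - 127 = 5481 - 127 = 5354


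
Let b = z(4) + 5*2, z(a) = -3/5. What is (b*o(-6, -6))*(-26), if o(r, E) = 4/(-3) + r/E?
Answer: 1222/15 ≈ 81.467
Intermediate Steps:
z(a) = -3/5 (z(a) = -3*1/5 = -3/5)
b = 47/5 (b = -3/5 + 5*2 = -3/5 + 10 = 47/5 ≈ 9.4000)
o(r, E) = -4/3 + r/E (o(r, E) = 4*(-1/3) + r/E = -4/3 + r/E)
(b*o(-6, -6))*(-26) = (47*(-4/3 - 6/(-6))/5)*(-26) = (47*(-4/3 - 6*(-1/6))/5)*(-26) = (47*(-4/3 + 1)/5)*(-26) = ((47/5)*(-1/3))*(-26) = -47/15*(-26) = 1222/15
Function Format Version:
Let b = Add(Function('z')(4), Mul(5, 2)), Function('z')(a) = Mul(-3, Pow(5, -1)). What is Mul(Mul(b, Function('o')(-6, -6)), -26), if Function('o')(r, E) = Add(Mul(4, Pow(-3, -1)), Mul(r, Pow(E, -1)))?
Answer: Rational(1222, 15) ≈ 81.467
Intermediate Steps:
Function('z')(a) = Rational(-3, 5) (Function('z')(a) = Mul(-3, Rational(1, 5)) = Rational(-3, 5))
b = Rational(47, 5) (b = Add(Rational(-3, 5), Mul(5, 2)) = Add(Rational(-3, 5), 10) = Rational(47, 5) ≈ 9.4000)
Function('o')(r, E) = Add(Rational(-4, 3), Mul(r, Pow(E, -1))) (Function('o')(r, E) = Add(Mul(4, Rational(-1, 3)), Mul(r, Pow(E, -1))) = Add(Rational(-4, 3), Mul(r, Pow(E, -1))))
Mul(Mul(b, Function('o')(-6, -6)), -26) = Mul(Mul(Rational(47, 5), Add(Rational(-4, 3), Mul(-6, Pow(-6, -1)))), -26) = Mul(Mul(Rational(47, 5), Add(Rational(-4, 3), Mul(-6, Rational(-1, 6)))), -26) = Mul(Mul(Rational(47, 5), Add(Rational(-4, 3), 1)), -26) = Mul(Mul(Rational(47, 5), Rational(-1, 3)), -26) = Mul(Rational(-47, 15), -26) = Rational(1222, 15)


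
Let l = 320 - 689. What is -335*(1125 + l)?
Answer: -253260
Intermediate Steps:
l = -369
-335*(1125 + l) = -335*(1125 - 369) = -335*756 = -253260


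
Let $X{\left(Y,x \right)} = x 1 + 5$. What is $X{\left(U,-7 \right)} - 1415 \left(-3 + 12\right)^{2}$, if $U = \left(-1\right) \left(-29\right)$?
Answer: $-114617$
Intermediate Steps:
$U = 29$
$X{\left(Y,x \right)} = 5 + x$ ($X{\left(Y,x \right)} = x + 5 = 5 + x$)
$X{\left(U,-7 \right)} - 1415 \left(-3 + 12\right)^{2} = \left(5 - 7\right) - 1415 \left(-3 + 12\right)^{2} = -2 - 1415 \cdot 9^{2} = -2 - 114615 = -114617$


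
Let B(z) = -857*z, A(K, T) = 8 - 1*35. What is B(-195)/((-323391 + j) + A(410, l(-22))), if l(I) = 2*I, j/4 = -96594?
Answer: -55705/236598 ≈ -0.23544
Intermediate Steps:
j = -386376 (j = 4*(-96594) = -386376)
A(K, T) = -27 (A(K, T) = 8 - 35 = -27)
B(-195)/((-323391 + j) + A(410, l(-22))) = (-857*(-195))/((-323391 - 386376) - 27) = 167115/(-709767 - 27) = 167115/(-709794) = 167115*(-1/709794) = -55705/236598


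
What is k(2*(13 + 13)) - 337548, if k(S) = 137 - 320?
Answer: -337731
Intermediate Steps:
k(S) = -183
k(2*(13 + 13)) - 337548 = -183 - 337548 = -337731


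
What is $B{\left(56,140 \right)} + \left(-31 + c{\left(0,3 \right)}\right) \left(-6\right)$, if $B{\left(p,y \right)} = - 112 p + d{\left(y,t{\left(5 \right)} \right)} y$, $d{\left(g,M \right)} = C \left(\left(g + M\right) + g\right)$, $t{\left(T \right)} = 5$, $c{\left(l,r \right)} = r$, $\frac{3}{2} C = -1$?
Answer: $-32704$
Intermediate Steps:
$C = - \frac{2}{3}$ ($C = \frac{2}{3} \left(-1\right) = - \frac{2}{3} \approx -0.66667$)
$d{\left(g,M \right)} = - \frac{4 g}{3} - \frac{2 M}{3}$ ($d{\left(g,M \right)} = - \frac{2 \left(\left(g + M\right) + g\right)}{3} = - \frac{2 \left(\left(M + g\right) + g\right)}{3} = - \frac{2 \left(M + 2 g\right)}{3} = - \frac{4 g}{3} - \frac{2 M}{3}$)
$B{\left(p,y \right)} = - 112 p + y \left(- \frac{10}{3} - \frac{4 y}{3}\right)$ ($B{\left(p,y \right)} = - 112 p + \left(- \frac{4 y}{3} - \frac{10}{3}\right) y = - 112 p + \left(- \frac{10}{3} - \frac{4 y}{3}\right) y = - 112 p + y \left(- \frac{10}{3} - \frac{4 y}{3}\right)$)
$B{\left(56,140 \right)} + \left(-31 + c{\left(0,3 \right)}\right) \left(-6\right) = \left(\left(-112\right) 56 - \frac{280 \left(5 + 2 \cdot 140\right)}{3}\right) + \left(-31 + 3\right) \left(-6\right) = \left(-6272 - \frac{280 \left(5 + 280\right)}{3}\right) - -168 = \left(-6272 - \frac{280}{3} \cdot 285\right) + 168 = \left(-6272 - 26600\right) + 168 = -32872 + 168 = -32704$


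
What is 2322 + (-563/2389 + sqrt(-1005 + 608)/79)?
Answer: 5546695/2389 + I*sqrt(397)/79 ≈ 2321.8 + 0.25221*I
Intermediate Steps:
2322 + (-563/2389 + sqrt(-1005 + 608)/79) = 2322 + (-563*1/2389 + sqrt(-397)*(1/79)) = 2322 + (-563/2389 + (I*sqrt(397))*(1/79)) = 2322 + (-563/2389 + I*sqrt(397)/79) = 5546695/2389 + I*sqrt(397)/79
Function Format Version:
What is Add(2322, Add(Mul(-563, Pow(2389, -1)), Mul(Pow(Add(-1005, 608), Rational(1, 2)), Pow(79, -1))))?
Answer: Add(Rational(5546695, 2389), Mul(Rational(1, 79), I, Pow(397, Rational(1, 2)))) ≈ Add(2321.8, Mul(0.25221, I))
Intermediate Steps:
Add(2322, Add(Mul(-563, Pow(2389, -1)), Mul(Pow(Add(-1005, 608), Rational(1, 2)), Pow(79, -1)))) = Add(2322, Add(Mul(-563, Rational(1, 2389)), Mul(Pow(-397, Rational(1, 2)), Rational(1, 79)))) = Add(2322, Add(Rational(-563, 2389), Mul(Mul(I, Pow(397, Rational(1, 2))), Rational(1, 79)))) = Add(2322, Add(Rational(-563, 2389), Mul(Rational(1, 79), I, Pow(397, Rational(1, 2))))) = Add(Rational(5546695, 2389), Mul(Rational(1, 79), I, Pow(397, Rational(1, 2))))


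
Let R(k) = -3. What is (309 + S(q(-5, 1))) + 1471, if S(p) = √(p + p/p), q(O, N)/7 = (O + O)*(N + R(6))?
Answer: 1780 + √141 ≈ 1791.9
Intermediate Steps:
q(O, N) = 14*O*(-3 + N) (q(O, N) = 7*((O + O)*(N - 3)) = 7*((2*O)*(-3 + N)) = 7*(2*O*(-3 + N)) = 14*O*(-3 + N))
S(p) = √(1 + p) (S(p) = √(p + 1) = √(1 + p))
(309 + S(q(-5, 1))) + 1471 = (309 + √(1 + 14*(-5)*(-3 + 1))) + 1471 = (309 + √(1 + 14*(-5)*(-2))) + 1471 = (309 + √(1 + 140)) + 1471 = (309 + √141) + 1471 = 1780 + √141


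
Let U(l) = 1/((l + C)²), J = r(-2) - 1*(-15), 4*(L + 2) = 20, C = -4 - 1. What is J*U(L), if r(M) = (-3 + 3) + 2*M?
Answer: 11/4 ≈ 2.7500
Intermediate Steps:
C = -5
r(M) = 2*M (r(M) = 0 + 2*M = 2*M)
L = 3 (L = -2 + (¼)*20 = -2 + 5 = 3)
J = 11 (J = 2*(-2) - 1*(-15) = -4 + 15 = 11)
U(l) = (-5 + l)⁻² (U(l) = 1/((l - 5)²) = 1/((-5 + l)²) = (-5 + l)⁻²)
J*U(L) = 11/(-5 + 3)² = 11/(-2)² = 11*(¼) = 11/4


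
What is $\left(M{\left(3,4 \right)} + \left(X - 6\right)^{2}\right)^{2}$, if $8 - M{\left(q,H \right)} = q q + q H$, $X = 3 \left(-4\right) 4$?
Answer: $8427409$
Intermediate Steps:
$X = -48$ ($X = \left(-12\right) 4 = -48$)
$M{\left(q,H \right)} = 8 - q^{2} - H q$ ($M{\left(q,H \right)} = 8 - \left(q q + q H\right) = 8 - \left(q^{2} + H q\right) = 8 - q^{2} - H q$)
$\left(M{\left(3,4 \right)} + \left(X - 6\right)^{2}\right)^{2} = \left(\left(8 - 3^{2} - 4 \cdot 3\right) + \left(-48 - 6\right)^{2}\right)^{2} = \left(\left(8 - 9 - 12\right) + \left(-54\right)^{2}\right)^{2} = \left(\left(8 - 9 - 12\right) + 2916\right)^{2} = \left(-13 + 2916\right)^{2} = 2903^{2} = 8427409$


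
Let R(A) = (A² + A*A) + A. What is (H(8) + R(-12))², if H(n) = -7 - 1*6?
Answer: 69169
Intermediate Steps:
H(n) = -13 (H(n) = -7 - 6 = -13)
R(A) = A + 2*A² (R(A) = (A² + A²) + A = 2*A² + A = A + 2*A²)
(H(8) + R(-12))² = (-13 - 12*(1 + 2*(-12)))² = (-13 - 12*(1 - 24))² = (-13 - 12*(-23))² = (-13 + 276)² = 263² = 69169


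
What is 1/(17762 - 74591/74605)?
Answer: 74605/1325059419 ≈ 5.6303e-5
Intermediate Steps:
1/(17762 - 74591/74605) = 1/(1325059419/74605) = 74605/1325059419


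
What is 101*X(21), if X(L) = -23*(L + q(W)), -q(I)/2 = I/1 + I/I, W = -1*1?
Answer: -48783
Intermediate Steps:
W = -1
q(I) = -2 - 2*I (q(I) = -2*(I/1 + I/I) = -2*(I*1 + 1) = -2*(I + 1) = -2*(1 + I) = -2 - 2*I)
X(L) = -23*L (X(L) = -23*(L + (-2 - 2*(-1))) = -23*(L + (-2 + 2)) = -23*(L + 0) = -23*L)
101*X(21) = 101*(-23*21) = 101*(-483) = -48783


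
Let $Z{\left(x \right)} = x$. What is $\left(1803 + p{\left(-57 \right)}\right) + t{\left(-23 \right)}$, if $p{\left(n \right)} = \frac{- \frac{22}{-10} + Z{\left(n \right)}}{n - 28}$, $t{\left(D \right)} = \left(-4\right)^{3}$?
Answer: $\frac{739349}{425} \approx 1739.6$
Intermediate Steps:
$t{\left(D \right)} = -64$
$p{\left(n \right)} = \frac{\frac{11}{5} + n}{-28 + n}$ ($p{\left(n \right)} = \frac{- \frac{22}{-10} + n}{n - 28} = \frac{\left(-22\right) \left(- \frac{1}{10}\right) + n}{-28 + n} = \frac{\frac{11}{5} + n}{-28 + n}$)
$\left(1803 + p{\left(-57 \right)}\right) + t{\left(-23 \right)} = \left(1803 + \frac{\frac{11}{5} - 57}{-28 - 57}\right) - 64 = \left(1803 + \frac{1}{-85} \left(- \frac{274}{5}\right)\right) - 64 = \left(1803 - - \frac{274}{425}\right) - 64 = \left(1803 + \frac{274}{425}\right) - 64 = \frac{766549}{425} - 64 = \frac{739349}{425}$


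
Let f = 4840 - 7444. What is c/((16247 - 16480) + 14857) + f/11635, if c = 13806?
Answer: 61275957/85075120 ≈ 0.72026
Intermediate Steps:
f = -2604
c/((16247 - 16480) + 14857) + f/11635 = 13806/((16247 - 16480) + 14857) - 2604/11635 = 13806/(-233 + 14857) - 2604*1/11635 = 13806/14624 - 2604/11635 = 13806*(1/14624) - 2604/11635 = 6903/7312 - 2604/11635 = 61275957/85075120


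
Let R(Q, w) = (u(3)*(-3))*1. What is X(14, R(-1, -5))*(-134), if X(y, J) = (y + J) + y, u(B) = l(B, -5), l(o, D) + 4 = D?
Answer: -7370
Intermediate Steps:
l(o, D) = -4 + D
u(B) = -9 (u(B) = -4 - 5 = -9)
R(Q, w) = 27 (R(Q, w) = -9*(-3)*1 = 27*1 = 27)
X(y, J) = J + 2*y (X(y, J) = (J + y) + y = J + 2*y)
X(14, R(-1, -5))*(-134) = (27 + 2*14)*(-134) = (27 + 28)*(-134) = 55*(-134) = -7370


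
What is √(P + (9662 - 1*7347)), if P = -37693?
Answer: 133*I*√2 ≈ 188.09*I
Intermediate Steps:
√(P + (9662 - 1*7347)) = √(-37693 + (9662 - 1*7347)) = √(-37693 + (9662 - 7347)) = √(-37693 + 2315) = √(-35378) = 133*I*√2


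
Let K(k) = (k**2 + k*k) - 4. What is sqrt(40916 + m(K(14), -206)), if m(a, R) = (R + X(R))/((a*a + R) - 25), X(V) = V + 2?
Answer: sqrt(924455959271274)/150313 ≈ 202.28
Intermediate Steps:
K(k) = -4 + 2*k**2 (K(k) = (k**2 + k**2) - 4 = 2*k**2 - 4 = -4 + 2*k**2)
X(V) = 2 + V
m(a, R) = (2 + 2*R)/(-25 + R + a**2) (m(a, R) = (R + (2 + R))/((a*a + R) - 25) = (2 + 2*R)/((a**2 + R) - 25) = (2 + 2*R)/((R + a**2) - 25) = (2 + 2*R)/(-25 + R + a**2))
sqrt(40916 + m(K(14), -206)) = sqrt(40916 + 2*(1 - 206)/(-25 - 206 + (-4 + 2*14**2)**2)) = sqrt(40916 + 2*(-205)/(-25 - 206 + (-4 + 2*196)**2)) = sqrt(40916 + 2*(-205)/(-25 - 206 + (-4 + 392)**2)) = sqrt(40916 + 2*(-205)/(-25 - 206 + 388**2)) = sqrt(40916 + 2*(-205)/(-25 - 206 + 150544)) = sqrt(40916 + 2*(-205)/150313) = sqrt(40916 + 2*(1/150313)*(-205)) = sqrt(40916 - 410/150313) = sqrt(6150206298/150313) = sqrt(924455959271274)/150313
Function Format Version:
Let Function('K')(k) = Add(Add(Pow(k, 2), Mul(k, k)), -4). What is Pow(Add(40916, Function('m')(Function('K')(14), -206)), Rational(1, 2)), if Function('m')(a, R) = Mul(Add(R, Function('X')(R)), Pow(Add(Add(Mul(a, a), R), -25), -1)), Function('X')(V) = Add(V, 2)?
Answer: Mul(Rational(1, 150313), Pow(924455959271274, Rational(1, 2))) ≈ 202.28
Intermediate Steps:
Function('K')(k) = Add(-4, Mul(2, Pow(k, 2))) (Function('K')(k) = Add(Add(Pow(k, 2), Pow(k, 2)), -4) = Add(Mul(2, Pow(k, 2)), -4) = Add(-4, Mul(2, Pow(k, 2))))
Function('X')(V) = Add(2, V)
Function('m')(a, R) = Mul(Pow(Add(-25, R, Pow(a, 2)), -1), Add(2, Mul(2, R))) (Function('m')(a, R) = Mul(Add(R, Add(2, R)), Pow(Add(Add(Mul(a, a), R), -25), -1)) = Mul(Add(2, Mul(2, R)), Pow(Add(Add(Pow(a, 2), R), -25), -1)) = Mul(Add(2, Mul(2, R)), Pow(Add(Add(R, Pow(a, 2)), -25), -1)) = Mul(Add(2, Mul(2, R)), Pow(Add(-25, R, Pow(a, 2)), -1)) = Mul(Pow(Add(-25, R, Pow(a, 2)), -1), Add(2, Mul(2, R))))
Pow(Add(40916, Function('m')(Function('K')(14), -206)), Rational(1, 2)) = Pow(Add(40916, Mul(2, Pow(Add(-25, -206, Pow(Add(-4, Mul(2, Pow(14, 2))), 2)), -1), Add(1, -206))), Rational(1, 2)) = Pow(Add(40916, Mul(2, Pow(Add(-25, -206, Pow(Add(-4, Mul(2, 196)), 2)), -1), -205)), Rational(1, 2)) = Pow(Add(40916, Mul(2, Pow(Add(-25, -206, Pow(Add(-4, 392), 2)), -1), -205)), Rational(1, 2)) = Pow(Add(40916, Mul(2, Pow(Add(-25, -206, Pow(388, 2)), -1), -205)), Rational(1, 2)) = Pow(Add(40916, Mul(2, Pow(Add(-25, -206, 150544), -1), -205)), Rational(1, 2)) = Pow(Add(40916, Mul(2, Pow(150313, -1), -205)), Rational(1, 2)) = Pow(Add(40916, Mul(2, Rational(1, 150313), -205)), Rational(1, 2)) = Pow(Add(40916, Rational(-410, 150313)), Rational(1, 2)) = Pow(Rational(6150206298, 150313), Rational(1, 2)) = Mul(Rational(1, 150313), Pow(924455959271274, Rational(1, 2)))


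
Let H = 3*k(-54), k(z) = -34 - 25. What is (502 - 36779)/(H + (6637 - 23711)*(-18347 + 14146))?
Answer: -36277/71727697 ≈ -0.00050576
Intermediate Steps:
k(z) = -59
H = -177 (H = 3*(-59) = -177)
(502 - 36779)/(H + (6637 - 23711)*(-18347 + 14146)) = (502 - 36779)/(-177 + (6637 - 23711)*(-18347 + 14146)) = -36277/(-177 - 17074*(-4201)) = -36277/(-177 + 71727874) = -36277/71727697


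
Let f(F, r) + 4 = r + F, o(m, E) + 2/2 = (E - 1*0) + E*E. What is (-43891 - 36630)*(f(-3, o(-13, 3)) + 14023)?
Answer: -1129468067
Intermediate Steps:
o(m, E) = -1 + E + E² (o(m, E) = -1 + ((E - 1*0) + E*E) = -1 + ((E + 0) + E²) = -1 + (E + E²) = -1 + E + E²)
f(F, r) = -4 + F + r (f(F, r) = -4 + (r + F) = -4 + (F + r) = -4 + F + r)
(-43891 - 36630)*(f(-3, o(-13, 3)) + 14023) = (-43891 - 36630)*((-4 - 3 + (-1 + 3 + 3²)) + 14023) = -80521*((-4 - 3 + (-1 + 3 + 9)) + 14023) = -80521*((-4 - 3 + 11) + 14023) = -80521*(4 + 14023) = -80521*14027 = -1129468067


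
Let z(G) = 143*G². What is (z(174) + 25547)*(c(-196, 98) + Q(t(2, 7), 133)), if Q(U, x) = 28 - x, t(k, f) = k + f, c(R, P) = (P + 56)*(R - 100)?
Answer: -198976280335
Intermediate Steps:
c(R, P) = (-100 + R)*(56 + P) (c(R, P) = (56 + P)*(-100 + R) = (-100 + R)*(56 + P))
t(k, f) = f + k
(z(174) + 25547)*(c(-196, 98) + Q(t(2, 7), 133)) = (143*174² + 25547)*((-5600 - 100*98 + 56*(-196) + 98*(-196)) + (28 - 1*133)) = (143*30276 + 25547)*((-5600 - 9800 - 10976 - 19208) + (28 - 133)) = (4329468 + 25547)*(-45584 - 105) = 4355015*(-45689) = -198976280335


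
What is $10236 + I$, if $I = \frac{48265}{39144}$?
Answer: $\frac{57246607}{5592} \approx 10237.0$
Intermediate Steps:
$I = \frac{6895}{5592}$ ($I = 48265 \cdot \frac{1}{39144} = \frac{6895}{5592} \approx 1.233$)
$10236 + I = 10236 + \frac{6895}{5592} = \frac{57246607}{5592}$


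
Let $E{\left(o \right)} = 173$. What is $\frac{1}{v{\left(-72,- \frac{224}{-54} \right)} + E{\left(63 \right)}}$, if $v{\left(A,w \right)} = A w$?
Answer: $- \frac{3}{377} \approx -0.0079576$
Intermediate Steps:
$\frac{1}{v{\left(-72,- \frac{224}{-54} \right)} + E{\left(63 \right)}} = \frac{1}{- 72 \left(- \frac{224}{-54}\right) + 173} = \frac{1}{- 72 \left(\left(-224\right) \left(- \frac{1}{54}\right)\right) + 173} = \frac{1}{\left(-72\right) \frac{112}{27} + 173} = \frac{1}{- \frac{896}{3} + 173} = \frac{1}{- \frac{377}{3}} = - \frac{3}{377}$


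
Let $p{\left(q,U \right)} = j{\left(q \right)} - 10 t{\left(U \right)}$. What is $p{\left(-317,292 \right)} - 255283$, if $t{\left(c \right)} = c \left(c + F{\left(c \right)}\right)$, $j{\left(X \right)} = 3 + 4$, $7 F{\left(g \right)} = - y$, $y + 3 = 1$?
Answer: $- \frac{7761252}{7} \approx -1.1088 \cdot 10^{6}$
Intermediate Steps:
$y = -2$ ($y = -3 + 1 = -2$)
$F{\left(g \right)} = \frac{2}{7}$ ($F{\left(g \right)} = \frac{\left(-1\right) \left(-2\right)}{7} = \frac{1}{7} \cdot 2 = \frac{2}{7}$)
$j{\left(X \right)} = 7$
$t{\left(c \right)} = c \left(\frac{2}{7} + c\right)$ ($t{\left(c \right)} = c \left(c + \frac{2}{7}\right) = c \left(\frac{2}{7} + c\right)$)
$p{\left(q,U \right)} = 7 - \frac{10 U \left(2 + 7 U\right)}{7}$ ($p{\left(q,U \right)} = 7 - 10 \frac{U \left(2 + 7 U\right)}{7} = 7 - \frac{10 U \left(2 + 7 U\right)}{7}$)
$p{\left(-317,292 \right)} - 255283 = \left(7 - \frac{2920 \left(2 + 7 \cdot 292\right)}{7}\right) - 255283 = \left(7 - \frac{2920 \left(2 + 2044\right)}{7}\right) - 255283 = \left(7 - \frac{2920}{7} \cdot 2046\right) - 255283 = \left(7 - \frac{5974320}{7}\right) - 255283 = - \frac{5974271}{7} - 255283 = - \frac{7761252}{7}$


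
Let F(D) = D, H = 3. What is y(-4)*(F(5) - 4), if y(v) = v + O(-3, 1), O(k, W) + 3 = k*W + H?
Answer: -7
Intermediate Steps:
O(k, W) = W*k (O(k, W) = -3 + (k*W + 3) = -3 + (W*k + 3) = -3 + (3 + W*k) = W*k)
y(v) = -3 + v (y(v) = v + 1*(-3) = v - 3 = -3 + v)
y(-4)*(F(5) - 4) = (-3 - 4)*(5 - 4) = -7*1 = -7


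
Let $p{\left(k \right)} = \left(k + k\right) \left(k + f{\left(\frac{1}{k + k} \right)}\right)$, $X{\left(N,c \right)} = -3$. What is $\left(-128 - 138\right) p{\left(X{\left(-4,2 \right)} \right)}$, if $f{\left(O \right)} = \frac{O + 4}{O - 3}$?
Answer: $-6720$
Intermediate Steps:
$f{\left(O \right)} = \frac{4 + O}{-3 + O}$
$p{\left(k \right)} = 2 k \left(k + \frac{4 + \frac{1}{2 k}}{-3 + \frac{1}{2 k}}\right)$ ($p{\left(k \right)} = \left(k + k\right) \left(k + \frac{4 + \frac{1}{k + k}}{-3 + \frac{1}{k + k}}\right) = 2 k \left(k + \frac{4 + \frac{1}{2 k}}{-3 + \frac{1}{2 k}}\right)$)
$\left(-128 - 138\right) p{\left(X{\left(-4,2 \right)} \right)} = \left(-128 - 138\right) 2 \left(-3\right) \frac{1}{-1 + 6 \left(-3\right)} \left(-1 - -27 + 6 \left(-3\right)^{2}\right) = - 266 \cdot 2 \left(-3\right) \frac{1}{-1 - 18} \left(-1 + 27 + 6 \cdot 9\right) = - 266 \cdot 2 \left(-3\right) \frac{1}{-19} \left(-1 + 27 + 54\right) = - 266 \cdot 2 \left(-3\right) \left(- \frac{1}{19}\right) 80 = \left(-266\right) \frac{480}{19} = -6720$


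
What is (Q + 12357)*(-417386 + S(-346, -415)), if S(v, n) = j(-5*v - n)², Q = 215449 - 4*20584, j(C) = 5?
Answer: -60713504670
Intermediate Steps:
Q = 133113 (Q = 215449 - 1*82336 = 215449 - 82336 = 133113)
S(v, n) = 25 (S(v, n) = 5² = 25)
(Q + 12357)*(-417386 + S(-346, -415)) = (133113 + 12357)*(-417386 + 25) = 145470*(-417361) = -60713504670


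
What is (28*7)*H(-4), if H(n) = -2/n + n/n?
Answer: 294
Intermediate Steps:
H(n) = 1 - 2/n (H(n) = -2/n + 1 = 1 - 2/n)
(28*7)*H(-4) = (28*7)*((-2 - 4)/(-4)) = 196*(-¼*(-6)) = 196*(3/2) = 294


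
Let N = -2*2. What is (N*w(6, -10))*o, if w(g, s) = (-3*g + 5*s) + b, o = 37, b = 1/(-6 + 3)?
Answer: 30340/3 ≈ 10113.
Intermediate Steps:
b = -1/3 (b = 1/(-3) = -1/3 ≈ -0.33333)
N = -4
w(g, s) = -1/3 - 3*g + 5*s (w(g, s) = (-3*g + 5*s) - 1/3 = -1/3 - 3*g + 5*s)
(N*w(6, -10))*o = -4*(-1/3 - 3*6 + 5*(-10))*37 = -4*(-1/3 - 18 - 50)*37 = -4*(-205/3)*37 = (820/3)*37 = 30340/3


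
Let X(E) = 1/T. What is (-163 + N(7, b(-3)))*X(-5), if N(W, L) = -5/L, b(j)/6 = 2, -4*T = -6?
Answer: -1961/18 ≈ -108.94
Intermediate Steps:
T = 3/2 (T = -¼*(-6) = 3/2 ≈ 1.5000)
b(j) = 12 (b(j) = 6*2 = 12)
X(E) = ⅔ (X(E) = 1/(3/2) = ⅔)
(-163 + N(7, b(-3)))*X(-5) = (-163 - 5/12)*(⅔) = -1961/12*⅔ = -1961/18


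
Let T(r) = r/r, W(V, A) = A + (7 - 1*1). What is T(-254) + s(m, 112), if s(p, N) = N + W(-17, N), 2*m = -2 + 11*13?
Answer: 231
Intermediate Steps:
W(V, A) = 6 + A (W(V, A) = A + (7 - 1) = A + 6 = 6 + A)
m = 141/2 (m = (-2 + 11*13)/2 = (-2 + 143)/2 = (½)*141 = 141/2 ≈ 70.500)
s(p, N) = 6 + 2*N (s(p, N) = N + (6 + N) = 6 + 2*N)
T(r) = 1
T(-254) + s(m, 112) = 1 + (6 + 2*112) = 1 + (6 + 224) = 1 + 230 = 231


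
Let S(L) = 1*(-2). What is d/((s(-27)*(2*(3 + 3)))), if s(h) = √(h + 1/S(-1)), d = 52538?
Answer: -26269*I*√110/330 ≈ -834.88*I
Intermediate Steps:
S(L) = -2
s(h) = √(-½ + h) (s(h) = √(h + 1/(-2)) = √(h - ½) = √(-½ + h))
d/((s(-27)*(2*(3 + 3)))) = 52538/(((√(-2 + 4*(-27))/2)*(2*(3 + 3)))) = 52538/(((√(-2 - 108)/2)*(2*6))) = 52538/(((√(-110)/2)*12)) = 52538/((((I*√110)/2)*12)) = 52538/(((I*√110/2)*12)) = 52538/((6*I*√110)) = 52538*(-I*√110/660) = -26269*I*√110/330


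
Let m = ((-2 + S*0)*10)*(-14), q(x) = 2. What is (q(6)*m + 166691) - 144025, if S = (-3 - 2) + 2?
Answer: 23226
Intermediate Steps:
S = -3 (S = -5 + 2 = -3)
m = 280 (m = ((-2 - 3*0)*10)*(-14) = ((-2 + 0)*10)*(-14) = -2*10*(-14) = -20*(-14) = 280)
(q(6)*m + 166691) - 144025 = (2*280 + 166691) - 144025 = (560 + 166691) - 144025 = 167251 - 144025 = 23226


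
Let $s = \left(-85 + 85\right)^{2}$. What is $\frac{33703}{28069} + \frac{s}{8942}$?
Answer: $\frac{33703}{28069} \approx 1.2007$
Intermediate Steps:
$s = 0$ ($s = 0^{2} = 0$)
$\frac{33703}{28069} + \frac{s}{8942} = \frac{33703}{28069} + \frac{0}{8942} = 33703 \cdot \frac{1}{28069} + 0 \cdot \frac{1}{8942} = \frac{33703}{28069} + 0 = \frac{33703}{28069}$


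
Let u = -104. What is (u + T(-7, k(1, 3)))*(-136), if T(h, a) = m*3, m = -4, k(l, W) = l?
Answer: 15776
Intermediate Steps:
T(h, a) = -12 (T(h, a) = -4*3 = -12)
(u + T(-7, k(1, 3)))*(-136) = (-104 - 12)*(-136) = -116*(-136) = 15776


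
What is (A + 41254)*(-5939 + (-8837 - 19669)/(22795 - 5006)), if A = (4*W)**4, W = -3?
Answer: -6550940600230/17789 ≈ -3.6826e+8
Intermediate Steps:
A = 20736 (A = (4*(-3))**4 = (-12)**4 = 20736)
(A + 41254)*(-5939 + (-8837 - 19669)/(22795 - 5006)) = (20736 + 41254)*(-5939 + (-8837 - 19669)/(22795 - 5006)) = 61990*(-5939 - 28506/17789) = 61990*(-105677377/17789) = -6550940600230/17789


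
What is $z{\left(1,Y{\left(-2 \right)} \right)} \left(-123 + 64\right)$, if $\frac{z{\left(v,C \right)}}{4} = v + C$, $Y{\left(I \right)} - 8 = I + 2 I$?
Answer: $-708$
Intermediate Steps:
$Y{\left(I \right)} = 8 + 3 I$ ($Y{\left(I \right)} = 8 + \left(I + 2 I\right) = 8 + 3 I$)
$z{\left(v,C \right)} = 4 C + 4 v$ ($z{\left(v,C \right)} = 4 \left(v + C\right) = 4 \left(C + v\right) = 4 C + 4 v$)
$z{\left(1,Y{\left(-2 \right)} \right)} \left(-123 + 64\right) = \left(4 \left(8 + 3 \left(-2\right)\right) + 4 \cdot 1\right) \left(-123 + 64\right) = \left(4 \left(8 - 6\right) + 4\right) \left(-59\right) = \left(4 \cdot 2 + 4\right) \left(-59\right) = \left(8 + 4\right) \left(-59\right) = 12 \left(-59\right) = -708$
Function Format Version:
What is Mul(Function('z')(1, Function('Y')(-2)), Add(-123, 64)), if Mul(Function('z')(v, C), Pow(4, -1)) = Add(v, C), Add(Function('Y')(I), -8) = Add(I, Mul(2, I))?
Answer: -708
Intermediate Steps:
Function('Y')(I) = Add(8, Mul(3, I)) (Function('Y')(I) = Add(8, Add(I, Mul(2, I))) = Add(8, Mul(3, I)))
Function('z')(v, C) = Add(Mul(4, C), Mul(4, v)) (Function('z')(v, C) = Mul(4, Add(v, C)) = Mul(4, Add(C, v)) = Add(Mul(4, C), Mul(4, v)))
Mul(Function('z')(1, Function('Y')(-2)), Add(-123, 64)) = Mul(Add(Mul(4, Add(8, Mul(3, -2))), Mul(4, 1)), Add(-123, 64)) = Mul(Add(Mul(4, Add(8, -6)), 4), -59) = Mul(Add(Mul(4, 2), 4), -59) = Mul(Add(8, 4), -59) = Mul(12, -59) = -708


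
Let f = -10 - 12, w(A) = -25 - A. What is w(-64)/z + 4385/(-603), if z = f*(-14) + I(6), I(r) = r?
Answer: -1353373/189342 ≈ -7.1478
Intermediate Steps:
f = -22
z = 314 (z = -22*(-14) + 6 = 308 + 6 = 314)
w(-64)/z + 4385/(-603) = (-25 - 1*(-64))/314 + 4385/(-603) = (-25 + 64)*(1/314) + 4385*(-1/603) = 39*(1/314) - 4385/603 = 39/314 - 4385/603 = -1353373/189342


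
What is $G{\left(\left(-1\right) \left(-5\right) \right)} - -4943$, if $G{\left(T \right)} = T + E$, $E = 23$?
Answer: $4971$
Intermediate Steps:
$G{\left(T \right)} = 23 + T$ ($G{\left(T \right)} = T + 23 = 23 + T$)
$G{\left(\left(-1\right) \left(-5\right) \right)} - -4943 = \left(23 - -5\right) - -4943 = \left(23 + 5\right) + 4943 = 28 + 4943 = 4971$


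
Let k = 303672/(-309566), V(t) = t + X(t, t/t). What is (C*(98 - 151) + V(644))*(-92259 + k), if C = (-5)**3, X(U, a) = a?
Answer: -103817611121910/154783 ≈ -6.7073e+8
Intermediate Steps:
V(t) = 1 + t (V(t) = t + t/t = t + 1 = 1 + t)
C = -125
k = -151836/154783 (k = 303672*(-1/309566) = -151836/154783 ≈ -0.98096)
(C*(98 - 151) + V(644))*(-92259 + k) = (-125*(98 - 151) + (1 + 644))*(-92259 - 151836/154783) = (-125*(-53) + 645)*(-14280276633/154783) = (6625 + 645)*(-14280276633/154783) = 7270*(-14280276633/154783) = -103817611121910/154783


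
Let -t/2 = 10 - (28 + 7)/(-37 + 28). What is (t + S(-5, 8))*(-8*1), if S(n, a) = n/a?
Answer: 2045/9 ≈ 227.22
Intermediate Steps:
t = -250/9 (t = -2*(10 - (28 + 7)/(-37 + 28)) = -2*(10 - 35/(-9)) = -2*(10 - 35*(-1)/9) = -2*(10 - 1*(-35/9)) = -2*(10 + 35/9) = -2*125/9 = -250/9 ≈ -27.778)
(t + S(-5, 8))*(-8*1) = (-250/9 - 5/8)*(-8*1) = (-250/9 - 5*⅛)*(-8) = (-250/9 - 5/8)*(-8) = -2045/72*(-8) = 2045/9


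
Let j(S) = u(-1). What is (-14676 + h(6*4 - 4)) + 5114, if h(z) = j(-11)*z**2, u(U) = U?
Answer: -9962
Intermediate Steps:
j(S) = -1
h(z) = -z**2
(-14676 + h(6*4 - 4)) + 5114 = (-14676 - (6*4 - 4)**2) + 5114 = (-14676 - (24 - 4)**2) + 5114 = (-14676 - 1*20**2) + 5114 = (-14676 - 1*400) + 5114 = (-14676 - 400) + 5114 = -15076 + 5114 = -9962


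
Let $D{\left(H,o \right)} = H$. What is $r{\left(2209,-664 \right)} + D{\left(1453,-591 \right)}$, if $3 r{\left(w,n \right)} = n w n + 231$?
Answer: $\frac{973943854}{3} \approx 3.2465 \cdot 10^{8}$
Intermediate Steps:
$r{\left(w,n \right)} = 77 + \frac{w n^{2}}{3}$ ($r{\left(w,n \right)} = \frac{n w n + 231}{3} = \frac{w n^{2} + 231}{3} = \frac{231 + w n^{2}}{3} = 77 + \frac{w n^{2}}{3}$)
$r{\left(2209,-664 \right)} + D{\left(1453,-591 \right)} = \left(77 + \frac{1}{3} \cdot 2209 \left(-664\right)^{2}\right) + 1453 = \left(77 + \frac{1}{3} \cdot 2209 \cdot 440896\right) + 1453 = \left(77 + \frac{973939264}{3}\right) + 1453 = \frac{973939495}{3} + 1453 = \frac{973943854}{3}$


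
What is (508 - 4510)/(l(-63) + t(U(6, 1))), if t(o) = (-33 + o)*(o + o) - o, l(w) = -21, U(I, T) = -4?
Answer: -1334/93 ≈ -14.344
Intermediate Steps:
t(o) = -o + 2*o*(-33 + o) (t(o) = (-33 + o)*(2*o) - o = 2*o*(-33 + o) - o = -o + 2*o*(-33 + o))
(508 - 4510)/(l(-63) + t(U(6, 1))) = (508 - 4510)/(-21 - 4*(-67 + 2*(-4))) = -4002/(-21 - 4*(-67 - 8)) = -4002/(-21 - 4*(-75)) = -4002/(-21 + 300) = -4002/279 = -4002*1/279 = -1334/93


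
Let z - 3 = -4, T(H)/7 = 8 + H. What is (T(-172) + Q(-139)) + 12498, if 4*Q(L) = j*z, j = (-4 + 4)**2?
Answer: 11350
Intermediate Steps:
T(H) = 56 + 7*H (T(H) = 7*(8 + H) = 56 + 7*H)
j = 0 (j = 0**2 = 0)
z = -1 (z = 3 - 4 = -1)
Q(L) = 0 (Q(L) = (0*(-1))/4 = (1/4)*0 = 0)
(T(-172) + Q(-139)) + 12498 = ((56 + 7*(-172)) + 0) + 12498 = ((56 - 1204) + 0) + 12498 = (-1148 + 0) + 12498 = -1148 + 12498 = 11350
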